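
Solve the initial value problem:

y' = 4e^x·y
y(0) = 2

General solution: y = Ce^(4e^x)
Applying IC y(0) = 2:
Particular solution: y = 2e^(4(e^x - 1))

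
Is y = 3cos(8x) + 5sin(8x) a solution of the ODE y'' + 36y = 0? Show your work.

Verification:
y'' = -192cos(8x) - 320sin(8x)
y'' + 36y ≠ 0 (frequency mismatch: got 64 instead of 36)

No, it is not a solution.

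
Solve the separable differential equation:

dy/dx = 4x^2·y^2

Separating variables and integrating:
-1/y = 4x^3/3 + C

General solution: y^-1 = (-4/3)x^3 + C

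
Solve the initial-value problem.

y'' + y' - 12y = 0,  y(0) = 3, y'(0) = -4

General solution: y = C₁e^(3x) + C₂e^(-4x)
Applying ICs: C₁ = 8/7, C₂ = 13/7
Particular solution: y = (8/7)e^(3x) + (13/7)e^(-4x)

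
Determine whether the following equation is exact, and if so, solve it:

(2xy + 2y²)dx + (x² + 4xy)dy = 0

Verify exactness: ∂M/∂y = ∂N/∂x ✓
Find F(x,y) such that ∂F/∂x = M, ∂F/∂y = N
Solution: x²y + 2xy² = C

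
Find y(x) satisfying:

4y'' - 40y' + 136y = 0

Characteristic equation: 4r² - 40r + 136 = 0
Divide by 4: r² - 10r + 34 = 0
Roots: r = 5 ± 3i (complex conjugates)
General solution: y = e^(5x)(C₁cos(3x) + C₂sin(3x))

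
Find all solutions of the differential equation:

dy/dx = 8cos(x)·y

Separating variables and integrating:
ln|y| = 8sin(x) + C

General solution: y = Ce^(8sin(x))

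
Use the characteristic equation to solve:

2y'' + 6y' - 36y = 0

Characteristic equation: 2r² + 6r - 36 = 0
Divide by 2: r² + 3r - 18 = 0
Roots: r = 3, -6 (distinct real)
General solution: y = C₁e^(3x) + C₂e^(-6x)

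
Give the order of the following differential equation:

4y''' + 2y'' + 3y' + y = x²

The order is 3 (highest derivative is of order 3).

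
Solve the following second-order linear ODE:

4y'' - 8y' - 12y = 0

Characteristic equation: 4r² - 8r - 12 = 0
Divide by 4: r² - 2r - 3 = 0
Roots: r = 3, -1 (distinct real)
General solution: y = C₁e^(3x) + C₂e^(-x)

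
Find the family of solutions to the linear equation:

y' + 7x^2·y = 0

Using integrating factor method:

General solution: y = Ce^(-7x^3/3)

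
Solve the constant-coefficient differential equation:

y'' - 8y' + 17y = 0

Characteristic equation: r² - 8r + 17 = 0
Roots: r = 4 ± i (complex conjugates)
General solution: y = e^(4x)(C₁cos(x) + C₂sin(x))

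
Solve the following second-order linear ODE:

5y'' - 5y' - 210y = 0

Characteristic equation: 5r² - 5r - 210 = 0
Divide by 5: r² - r - 42 = 0
Roots: r = 7, -6 (distinct real)
General solution: y = C₁e^(7x) + C₂e^(-6x)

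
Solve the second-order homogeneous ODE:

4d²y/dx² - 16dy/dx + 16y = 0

Characteristic equation: 4r² - 16r + 16 = 0
Divide by 4: r² - 4r + 4 = 0
Factored: (r - 2)² = 0
Repeated root: r = 2
General solution: y = (C₁ + C₂x)e^(2x)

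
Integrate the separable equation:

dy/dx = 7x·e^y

Separating variables and integrating:
-e^(-y) = 7x²/2 + C

General solution: y = -ln(C - 7x²/2)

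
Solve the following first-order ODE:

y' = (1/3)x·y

Separating variables and integrating:
ln|y| = x^2/6 + C

General solution: y = Ce^(x^2/6)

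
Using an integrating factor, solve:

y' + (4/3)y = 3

Using integrating factor method:

General solution: y = 9/4 + Ce^(-4x/3)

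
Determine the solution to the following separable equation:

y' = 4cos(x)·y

Separating variables and integrating:
ln|y| = 4sin(x) + C

General solution: y = Ce^(4sin(x))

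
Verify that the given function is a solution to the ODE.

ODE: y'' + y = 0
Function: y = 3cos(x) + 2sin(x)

Verification:
y'' = -3cos(x) - 2sin(x)
y'' + y = 0 ✓

Yes, it is a solution.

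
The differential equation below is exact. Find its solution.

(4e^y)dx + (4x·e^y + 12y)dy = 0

Verify exactness: ∂M/∂y = ∂N/∂x ✓
Find F(x,y) such that ∂F/∂x = M, ∂F/∂y = N
Solution: 4x·e^y + 6y² = C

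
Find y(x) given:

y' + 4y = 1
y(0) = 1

General solution: y = 1/4 + Ce^(-4x)
Applying y(0) = 1: C = 1 - 1/4 = 3/4
Particular solution: y = 1/4 + (3/4)e^(-4x)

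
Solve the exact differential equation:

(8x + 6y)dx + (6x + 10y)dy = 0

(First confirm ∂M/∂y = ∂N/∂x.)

Verify exactness: ∂M/∂y = ∂N/∂x ✓
Find F(x,y) such that ∂F/∂x = M, ∂F/∂y = N
Solution: 4x² + 6xy + 5y² = C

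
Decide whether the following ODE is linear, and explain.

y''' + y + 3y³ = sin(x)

Nonlinear (y³ term)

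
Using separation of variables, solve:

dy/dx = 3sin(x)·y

Separating variables and integrating:
ln|y| = -3cos(x) + C

General solution: y = Ce^(-3cos(x))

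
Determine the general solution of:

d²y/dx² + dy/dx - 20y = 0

Characteristic equation: r² + r - 20 = 0
Roots: r = 4, -5 (distinct real)
General solution: y = C₁e^(4x) + C₂e^(-5x)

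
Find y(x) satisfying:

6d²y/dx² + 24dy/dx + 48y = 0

Characteristic equation: 6r² + 24r + 48 = 0
Divide by 6: r² + 4r + 8 = 0
Roots: r = -2 ± 2i (complex conjugates)
General solution: y = e^(-2x)(C₁cos(2x) + C₂sin(2x))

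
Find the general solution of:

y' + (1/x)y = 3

Using integrating factor method:

General solution: y = (3/2)x + C/x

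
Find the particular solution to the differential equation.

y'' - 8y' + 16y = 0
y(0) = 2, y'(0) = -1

General solution: y = (C₁ + C₂x)e^(4x)
Repeated root r = 4
Applying ICs: C₁ = 2, C₂ = -9
Particular solution: y = (2 - 9x)e^(4x)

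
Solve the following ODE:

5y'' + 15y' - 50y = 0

Characteristic equation: 5r² + 15r - 50 = 0
Divide by 5: r² + 3r - 10 = 0
Roots: r = 2, -5 (distinct real)
General solution: y = C₁e^(2x) + C₂e^(-5x)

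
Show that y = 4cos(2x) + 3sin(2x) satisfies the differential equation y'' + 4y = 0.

Verification:
y'' = -16cos(2x) - 12sin(2x)
y'' + 4y = 0 ✓

Yes, it is a solution.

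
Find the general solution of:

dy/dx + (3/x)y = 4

Using integrating factor method:

General solution: y = x + Cx^(-3)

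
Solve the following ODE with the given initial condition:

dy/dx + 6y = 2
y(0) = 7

General solution: y = 1/3 + Ce^(-6x)
Applying y(0) = 7: C = 7 - 1/3 = 20/3
Particular solution: y = 1/3 + (20/3)e^(-6x)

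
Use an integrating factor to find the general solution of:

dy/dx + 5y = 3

Using integrating factor method:

General solution: y = 3/5 + Ce^(-5x)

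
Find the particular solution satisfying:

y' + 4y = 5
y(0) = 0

General solution: y = 5/4 + Ce^(-4x)
Applying y(0) = 0: C = 0 - 5/4 = -5/4
Particular solution: y = 5/4 - (5/4)e^(-4x)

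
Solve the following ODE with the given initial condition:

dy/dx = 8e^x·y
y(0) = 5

General solution: y = Ce^(8e^x)
Applying IC y(0) = 5:
Particular solution: y = 5e^(8(e^x - 1))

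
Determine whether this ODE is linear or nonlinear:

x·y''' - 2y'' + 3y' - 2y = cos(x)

Linear (y and its derivatives appear to the first power only, no products of y terms)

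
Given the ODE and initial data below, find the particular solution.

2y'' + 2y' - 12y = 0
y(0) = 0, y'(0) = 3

General solution: y = C₁e^(2x) + C₂e^(-3x)
Applying ICs: C₁ = 3/5, C₂ = -3/5
Particular solution: y = (3/5)e^(2x) - (3/5)e^(-3x)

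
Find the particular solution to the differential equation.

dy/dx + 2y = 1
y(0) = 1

General solution: y = 1/2 + Ce^(-2x)
Applying y(0) = 1: C = 1 - 1/2 = 1/2
Particular solution: y = 1/2 + (1/2)e^(-2x)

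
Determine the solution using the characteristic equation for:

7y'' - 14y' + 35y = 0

Characteristic equation: 7r² - 14r + 35 = 0
Divide by 7: r² - 2r + 5 = 0
Roots: r = 1 ± 2i (complex conjugates)
General solution: y = e^x(C₁cos(2x) + C₂sin(2x))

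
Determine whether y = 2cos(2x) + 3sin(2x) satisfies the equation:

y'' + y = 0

Verification:
y'' = -8cos(2x) - 12sin(2x)
y'' + y ≠ 0 (frequency mismatch: got 4 instead of 1)

No, it is not a solution.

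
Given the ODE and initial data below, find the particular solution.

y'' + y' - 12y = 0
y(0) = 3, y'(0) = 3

General solution: y = C₁e^(3x) + C₂e^(-4x)
Applying ICs: C₁ = 15/7, C₂ = 6/7
Particular solution: y = (15/7)e^(3x) + (6/7)e^(-4x)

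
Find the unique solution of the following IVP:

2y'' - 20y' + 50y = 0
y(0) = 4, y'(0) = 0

General solution: y = (C₁ + C₂x)e^(5x)
Repeated root r = 5
Applying ICs: C₁ = 4, C₂ = -20
Particular solution: y = (4 - 20x)e^(5x)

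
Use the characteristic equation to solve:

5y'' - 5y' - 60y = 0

Characteristic equation: 5r² - 5r - 60 = 0
Divide by 5: r² - r - 12 = 0
Roots: r = 4, -3 (distinct real)
General solution: y = C₁e^(4x) + C₂e^(-3x)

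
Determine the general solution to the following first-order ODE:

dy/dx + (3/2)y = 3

Using integrating factor method:

General solution: y = 2 + Ce^(-3x/2)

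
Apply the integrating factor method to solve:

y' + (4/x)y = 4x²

Using integrating factor method:

General solution: y = (4/7)x^3 + Cx^(-4)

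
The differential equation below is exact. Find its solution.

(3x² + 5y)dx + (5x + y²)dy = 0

Verify exactness: ∂M/∂y = ∂N/∂x ✓
Find F(x,y) such that ∂F/∂x = M, ∂F/∂y = N
Solution: x³ + 5xy + y³/3 = C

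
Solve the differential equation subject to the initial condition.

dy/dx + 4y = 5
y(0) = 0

General solution: y = 5/4 + Ce^(-4x)
Applying y(0) = 0: C = 0 - 5/4 = -5/4
Particular solution: y = 5/4 - (5/4)e^(-4x)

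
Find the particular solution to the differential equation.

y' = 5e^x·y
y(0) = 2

General solution: y = Ce^(5e^x)
Applying IC y(0) = 2:
Particular solution: y = 2e^(5(e^x - 1))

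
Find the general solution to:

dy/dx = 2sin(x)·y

Separating variables and integrating:
ln|y| = -2cos(x) + C

General solution: y = Ce^(-2cos(x))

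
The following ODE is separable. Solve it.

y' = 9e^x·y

Separating variables and integrating:
ln|y| = 9e^x + C

General solution: y = Ce^(9e^x)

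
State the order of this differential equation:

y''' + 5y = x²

The order is 3 (highest derivative is of order 3).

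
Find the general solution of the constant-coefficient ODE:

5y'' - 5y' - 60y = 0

Characteristic equation: 5r² - 5r - 60 = 0
Divide by 5: r² - r - 12 = 0
Roots: r = 4, -3 (distinct real)
General solution: y = C₁e^(4x) + C₂e^(-3x)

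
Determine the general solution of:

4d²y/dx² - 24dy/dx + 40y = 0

Characteristic equation: 4r² - 24r + 40 = 0
Divide by 4: r² - 6r + 10 = 0
Roots: r = 3 ± i (complex conjugates)
General solution: y = e^(3x)(C₁cos(x) + C₂sin(x))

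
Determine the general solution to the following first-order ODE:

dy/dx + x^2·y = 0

Using integrating factor method:

General solution: y = Ce^(-x^3/3)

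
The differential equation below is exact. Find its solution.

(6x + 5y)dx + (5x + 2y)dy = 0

Verify exactness: ∂M/∂y = ∂N/∂x ✓
Find F(x,y) such that ∂F/∂x = M, ∂F/∂y = N
Solution: 3x² + 5xy + y² = C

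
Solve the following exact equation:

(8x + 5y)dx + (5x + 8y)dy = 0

Verify exactness: ∂M/∂y = ∂N/∂x ✓
Find F(x,y) such that ∂F/∂x = M, ∂F/∂y = N
Solution: 4x² + 5xy + 4y² = C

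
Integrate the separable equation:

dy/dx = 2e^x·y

Separating variables and integrating:
ln|y| = 2e^x + C

General solution: y = Ce^(2e^x)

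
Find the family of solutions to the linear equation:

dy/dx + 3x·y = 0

Using integrating factor method:

General solution: y = Ce^(-3x^2/2)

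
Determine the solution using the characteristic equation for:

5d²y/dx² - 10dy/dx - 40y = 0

Characteristic equation: 5r² - 10r - 40 = 0
Divide by 5: r² - 2r - 8 = 0
Roots: r = 4, -2 (distinct real)
General solution: y = C₁e^(4x) + C₂e^(-2x)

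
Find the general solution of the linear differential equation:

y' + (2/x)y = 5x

Using integrating factor method:

General solution: y = (5/4)x^2 + Cx^(-2)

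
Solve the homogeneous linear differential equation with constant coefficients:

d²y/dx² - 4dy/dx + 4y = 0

Characteristic equation: r² - 4r + 4 = 0
Factored: (r - 2)² = 0
Repeated root: r = 2
General solution: y = (C₁ + C₂x)e^(2x)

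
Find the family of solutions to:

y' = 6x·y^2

Separating variables and integrating:
-1/y = 3x^2 + C

General solution: y^-1 = -3x^2 + C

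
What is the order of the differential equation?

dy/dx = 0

The order is 1 (highest derivative is of order 1).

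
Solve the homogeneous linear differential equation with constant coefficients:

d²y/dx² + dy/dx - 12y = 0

Characteristic equation: r² + r - 12 = 0
Roots: r = 3, -4 (distinct real)
General solution: y = C₁e^(3x) + C₂e^(-4x)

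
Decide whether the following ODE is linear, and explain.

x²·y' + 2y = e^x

Linear (y and its derivatives appear to the first power only, no products of y terms)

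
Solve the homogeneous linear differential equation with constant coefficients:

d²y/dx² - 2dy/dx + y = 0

Characteristic equation: r² - 2r + 1 = 0
Factored: (r - 1)² = 0
Repeated root: r = 1
General solution: y = (C₁ + C₂x)e^x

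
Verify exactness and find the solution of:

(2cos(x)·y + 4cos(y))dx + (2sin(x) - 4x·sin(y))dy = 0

Verify exactness: ∂M/∂y = ∂N/∂x ✓
Find F(x,y) such that ∂F/∂x = M, ∂F/∂y = N
Solution: 2sin(x)·y + 4x·cos(y) = C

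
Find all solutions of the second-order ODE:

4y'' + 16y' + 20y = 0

Characteristic equation: 4r² + 16r + 20 = 0
Divide by 4: r² + 4r + 5 = 0
Roots: r = -2 ± i (complex conjugates)
General solution: y = e^(-2x)(C₁cos(x) + C₂sin(x))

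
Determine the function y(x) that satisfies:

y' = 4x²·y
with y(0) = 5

General solution: y = Ce^(4x³/3)
Applying IC y(0) = 5:
Particular solution: y = 5e^(4x³/3)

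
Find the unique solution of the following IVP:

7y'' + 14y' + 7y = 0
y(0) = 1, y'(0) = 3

General solution: y = (C₁ + C₂x)e^(-x)
Repeated root r = -1
Applying ICs: C₁ = 1, C₂ = 4
Particular solution: y = (1 + 4x)e^(-x)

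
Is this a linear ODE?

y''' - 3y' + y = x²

Yes. Linear (y and its derivatives appear to the first power only, no products of y terms)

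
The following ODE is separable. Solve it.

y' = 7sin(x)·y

Separating variables and integrating:
ln|y| = -7cos(x) + C

General solution: y = Ce^(-7cos(x))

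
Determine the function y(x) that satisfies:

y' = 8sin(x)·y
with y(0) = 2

General solution: y = Ce^(-8cos(x))
Applying IC y(0) = 2:
Particular solution: y = 2e^(8(1-cos(x)))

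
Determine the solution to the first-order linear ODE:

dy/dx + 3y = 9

Using integrating factor method:

General solution: y = 3 + Ce^(-3x)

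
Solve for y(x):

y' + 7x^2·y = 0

Using integrating factor method:

General solution: y = Ce^(-7x^3/3)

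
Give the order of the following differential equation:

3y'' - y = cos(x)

The order is 2 (highest derivative is of order 2).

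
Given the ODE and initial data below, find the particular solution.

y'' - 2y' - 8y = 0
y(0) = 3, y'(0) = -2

General solution: y = C₁e^(4x) + C₂e^(-2x)
Applying ICs: C₁ = 2/3, C₂ = 7/3
Particular solution: y = (2/3)e^(4x) + (7/3)e^(-2x)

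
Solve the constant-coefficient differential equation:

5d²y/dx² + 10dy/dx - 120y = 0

Characteristic equation: 5r² + 10r - 120 = 0
Divide by 5: r² + 2r - 24 = 0
Roots: r = 4, -6 (distinct real)
General solution: y = C₁e^(4x) + C₂e^(-6x)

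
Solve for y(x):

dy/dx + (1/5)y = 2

Using integrating factor method:

General solution: y = 10 + Ce^(-x/5)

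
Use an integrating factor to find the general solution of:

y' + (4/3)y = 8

Using integrating factor method:

General solution: y = 6 + Ce^(-4x/3)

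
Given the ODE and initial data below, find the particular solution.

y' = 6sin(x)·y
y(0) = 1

General solution: y = Ce^(-6cos(x))
Applying IC y(0) = 1:
Particular solution: y = e^(6(1-cos(x)))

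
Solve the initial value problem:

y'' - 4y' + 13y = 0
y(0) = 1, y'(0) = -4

General solution: y = e^(2x)(C₁cos(3x) + C₂sin(3x))
Complex roots r = 2 ± 3i
Applying ICs: C₁ = 1, C₂ = -2
Particular solution: y = e^(2x)(cos(3x) - 2sin(3x))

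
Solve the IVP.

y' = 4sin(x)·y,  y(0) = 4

General solution: y = Ce^(-4cos(x))
Applying IC y(0) = 4:
Particular solution: y = 4e^(4(1-cos(x)))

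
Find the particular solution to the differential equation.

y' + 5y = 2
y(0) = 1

General solution: y = 2/5 + Ce^(-5x)
Applying y(0) = 1: C = 1 - 2/5 = 3/5
Particular solution: y = 2/5 + (3/5)e^(-5x)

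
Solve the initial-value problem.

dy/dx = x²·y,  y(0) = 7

General solution: y = Ce^(x³/3)
Applying IC y(0) = 7:
Particular solution: y = 7e^(x³/3)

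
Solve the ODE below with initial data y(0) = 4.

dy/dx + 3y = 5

General solution: y = 5/3 + Ce^(-3x)
Applying y(0) = 4: C = 4 - 5/3 = 7/3
Particular solution: y = 5/3 + (7/3)e^(-3x)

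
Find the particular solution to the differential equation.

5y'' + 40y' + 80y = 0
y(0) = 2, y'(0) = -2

General solution: y = (C₁ + C₂x)e^(-4x)
Repeated root r = -4
Applying ICs: C₁ = 2, C₂ = 6
Particular solution: y = (2 + 6x)e^(-4x)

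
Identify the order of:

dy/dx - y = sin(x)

The order is 1 (highest derivative is of order 1).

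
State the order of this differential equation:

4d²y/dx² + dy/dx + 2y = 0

The order is 2 (highest derivative is of order 2).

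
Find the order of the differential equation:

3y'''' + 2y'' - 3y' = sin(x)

The order is 4 (highest derivative is of order 4).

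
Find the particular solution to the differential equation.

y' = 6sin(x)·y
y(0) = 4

General solution: y = Ce^(-6cos(x))
Applying IC y(0) = 4:
Particular solution: y = 4e^(6(1-cos(x)))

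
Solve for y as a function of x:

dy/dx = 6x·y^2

Separating variables and integrating:
-1/y = 3x^2 + C

General solution: y^-1 = -3x^2 + C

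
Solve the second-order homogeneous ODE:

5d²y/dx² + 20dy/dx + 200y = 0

Characteristic equation: 5r² + 20r + 200 = 0
Divide by 5: r² + 4r + 40 = 0
Roots: r = -2 ± 6i (complex conjugates)
General solution: y = e^(-2x)(C₁cos(6x) + C₂sin(6x))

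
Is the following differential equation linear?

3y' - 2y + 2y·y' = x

No. Nonlinear (product y·y')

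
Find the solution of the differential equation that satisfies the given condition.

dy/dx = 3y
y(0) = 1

General solution: y = Ce^(3x)
Applying IC y(0) = 1:
Particular solution: y = e^(3x)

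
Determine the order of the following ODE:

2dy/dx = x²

The order is 1 (highest derivative is of order 1).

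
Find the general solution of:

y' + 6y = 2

Using integrating factor method:

General solution: y = 1/3 + Ce^(-6x)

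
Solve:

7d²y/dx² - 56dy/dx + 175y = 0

Characteristic equation: 7r² - 56r + 175 = 0
Divide by 7: r² - 8r + 25 = 0
Roots: r = 4 ± 3i (complex conjugates)
General solution: y = e^(4x)(C₁cos(3x) + C₂sin(3x))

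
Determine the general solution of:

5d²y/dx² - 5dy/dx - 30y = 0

Characteristic equation: 5r² - 5r - 30 = 0
Divide by 5: r² - r - 6 = 0
Roots: r = 3, -2 (distinct real)
General solution: y = C₁e^(3x) + C₂e^(-2x)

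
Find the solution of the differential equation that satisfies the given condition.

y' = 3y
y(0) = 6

General solution: y = Ce^(3x)
Applying IC y(0) = 6:
Particular solution: y = 6e^(3x)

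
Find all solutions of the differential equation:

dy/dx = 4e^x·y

Separating variables and integrating:
ln|y| = 4e^x + C

General solution: y = Ce^(4e^x)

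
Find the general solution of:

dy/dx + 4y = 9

Using integrating factor method:

General solution: y = 9/4 + Ce^(-4x)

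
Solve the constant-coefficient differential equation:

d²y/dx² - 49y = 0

Characteristic equation: r² - 49 = 0
Roots: r = 7, -7 (distinct real)
General solution: y = C₁e^(7x) + C₂e^(-7x)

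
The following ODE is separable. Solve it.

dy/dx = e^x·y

Separating variables and integrating:
ln|y| = e^x + C

General solution: y = Ce^(e^x)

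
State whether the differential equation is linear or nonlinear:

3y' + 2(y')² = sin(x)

Nonlinear ((y')² term)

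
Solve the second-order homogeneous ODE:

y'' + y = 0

Characteristic equation: r² + 1 = 0
Roots: r = ±i (complex conjugates)
General solution: y = C₁cos(x) + C₂sin(x)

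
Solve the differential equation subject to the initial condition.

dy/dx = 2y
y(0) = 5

General solution: y = Ce^(2x)
Applying IC y(0) = 5:
Particular solution: y = 5e^(2x)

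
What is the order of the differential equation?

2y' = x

The order is 1 (highest derivative is of order 1).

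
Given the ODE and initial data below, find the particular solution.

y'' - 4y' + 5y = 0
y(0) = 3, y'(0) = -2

General solution: y = e^(2x)(C₁cos(x) + C₂sin(x))
Complex roots r = 2 ± i
Applying ICs: C₁ = 3, C₂ = -8
Particular solution: y = e^(2x)(3cos(x) - 8sin(x))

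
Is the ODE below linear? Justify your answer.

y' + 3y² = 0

No. Nonlinear (y² term)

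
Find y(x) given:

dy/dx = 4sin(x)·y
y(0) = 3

General solution: y = Ce^(-4cos(x))
Applying IC y(0) = 3:
Particular solution: y = 3e^(4(1-cos(x)))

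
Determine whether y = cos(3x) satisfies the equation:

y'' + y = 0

Verification:
y'' = -9cos(3x)
y'' + y ≠ 0 (frequency mismatch: got 9 instead of 1)

No, it is not a solution.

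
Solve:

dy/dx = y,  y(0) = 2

General solution: y = Ce^x
Applying IC y(0) = 2:
Particular solution: y = 2e^x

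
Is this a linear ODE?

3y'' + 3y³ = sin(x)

No. Nonlinear (y³ term)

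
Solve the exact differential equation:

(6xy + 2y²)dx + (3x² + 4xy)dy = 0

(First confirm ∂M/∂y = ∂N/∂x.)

Verify exactness: ∂M/∂y = ∂N/∂x ✓
Find F(x,y) such that ∂F/∂x = M, ∂F/∂y = N
Solution: 3x²y + 2xy² = C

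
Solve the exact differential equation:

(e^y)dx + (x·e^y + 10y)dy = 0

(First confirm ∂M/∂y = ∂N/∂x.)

Verify exactness: ∂M/∂y = ∂N/∂x ✓
Find F(x,y) such that ∂F/∂x = M, ∂F/∂y = N
Solution: x·e^y + 5y² = C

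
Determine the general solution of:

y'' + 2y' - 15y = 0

Characteristic equation: r² + 2r - 15 = 0
Roots: r = 3, -5 (distinct real)
General solution: y = C₁e^(3x) + C₂e^(-5x)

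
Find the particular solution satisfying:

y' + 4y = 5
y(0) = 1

General solution: y = 5/4 + Ce^(-4x)
Applying y(0) = 1: C = 1 - 5/4 = -1/4
Particular solution: y = 5/4 - (1/4)e^(-4x)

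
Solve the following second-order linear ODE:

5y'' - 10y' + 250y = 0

Characteristic equation: 5r² - 10r + 250 = 0
Divide by 5: r² - 2r + 50 = 0
Roots: r = 1 ± 7i (complex conjugates)
General solution: y = e^x(C₁cos(7x) + C₂sin(7x))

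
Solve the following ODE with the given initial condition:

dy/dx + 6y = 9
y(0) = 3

General solution: y = 3/2 + Ce^(-6x)
Applying y(0) = 3: C = 3 - 3/2 = 3/2
Particular solution: y = 3/2 + (3/2)e^(-6x)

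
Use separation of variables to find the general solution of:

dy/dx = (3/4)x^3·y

Separating variables and integrating:
ln|y| = 3x^4/16 + C

General solution: y = Ce^(3x^4/16)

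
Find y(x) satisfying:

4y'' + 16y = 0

Characteristic equation: 4r² + 16 = 0
Divide by 4: r² + 4 = 0
Roots: r = ±2i (complex conjugates)
General solution: y = C₁cos(2x) + C₂sin(2x)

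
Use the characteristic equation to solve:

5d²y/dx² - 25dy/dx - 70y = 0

Characteristic equation: 5r² - 25r - 70 = 0
Divide by 5: r² - 5r - 14 = 0
Roots: r = 7, -2 (distinct real)
General solution: y = C₁e^(7x) + C₂e^(-2x)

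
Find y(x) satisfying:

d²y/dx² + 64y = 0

Characteristic equation: r² + 64 = 0
Roots: r = ±8i (complex conjugates)
General solution: y = C₁cos(8x) + C₂sin(8x)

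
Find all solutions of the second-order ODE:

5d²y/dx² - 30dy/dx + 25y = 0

Characteristic equation: 5r² - 30r + 25 = 0
Divide by 5: r² - 6r + 5 = 0
Roots: r = 5, 1 (distinct real)
General solution: y = C₁e^(5x) + C₂e^x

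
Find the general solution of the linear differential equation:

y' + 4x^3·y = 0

Using integrating factor method:

General solution: y = Ce^(-x^4)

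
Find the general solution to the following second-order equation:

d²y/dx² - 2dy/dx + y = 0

Characteristic equation: r² - 2r + 1 = 0
Factored: (r - 1)² = 0
Repeated root: r = 1
General solution: y = (C₁ + C₂x)e^x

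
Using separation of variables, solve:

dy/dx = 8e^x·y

Separating variables and integrating:
ln|y| = 8e^x + C

General solution: y = Ce^(8e^x)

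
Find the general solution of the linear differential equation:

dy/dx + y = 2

Using integrating factor method:

General solution: y = 2 + Ce^(-x)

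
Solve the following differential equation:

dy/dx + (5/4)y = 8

Using integrating factor method:

General solution: y = 32/5 + Ce^(-5x/4)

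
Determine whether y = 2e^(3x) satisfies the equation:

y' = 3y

Verification:
y = 2e^(3x)
y' = 6e^(3x)
3y = 6e^(3x)
y' = 3y ✓

Yes, it is a solution.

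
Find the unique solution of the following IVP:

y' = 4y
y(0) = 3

General solution: y = Ce^(4x)
Applying IC y(0) = 3:
Particular solution: y = 3e^(4x)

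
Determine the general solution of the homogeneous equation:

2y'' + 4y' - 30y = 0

Characteristic equation: 2r² + 4r - 30 = 0
Divide by 2: r² + 2r - 15 = 0
Roots: r = 3, -5 (distinct real)
General solution: y = C₁e^(3x) + C₂e^(-5x)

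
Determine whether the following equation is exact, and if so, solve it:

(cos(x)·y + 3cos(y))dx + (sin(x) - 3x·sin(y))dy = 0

Verify exactness: ∂M/∂y = ∂N/∂x ✓
Find F(x,y) such that ∂F/∂x = M, ∂F/∂y = N
Solution: sin(x)·y + 3x·cos(y) = C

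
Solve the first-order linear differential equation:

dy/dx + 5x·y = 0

Using integrating factor method:

General solution: y = Ce^(-5x^2/2)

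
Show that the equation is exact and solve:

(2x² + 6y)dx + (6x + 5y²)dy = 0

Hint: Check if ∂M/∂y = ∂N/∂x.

Verify exactness: ∂M/∂y = ∂N/∂x ✓
Find F(x,y) such that ∂F/∂x = M, ∂F/∂y = N
Solution: 2x³/3 + 6xy + 5y³/3 = C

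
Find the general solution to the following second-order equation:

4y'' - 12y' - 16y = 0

Characteristic equation: 4r² - 12r - 16 = 0
Divide by 4: r² - 3r - 4 = 0
Roots: r = 4, -1 (distinct real)
General solution: y = C₁e^(4x) + C₂e^(-x)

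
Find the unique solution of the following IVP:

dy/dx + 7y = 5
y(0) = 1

General solution: y = 5/7 + Ce^(-7x)
Applying y(0) = 1: C = 1 - 5/7 = 2/7
Particular solution: y = 5/7 + (2/7)e^(-7x)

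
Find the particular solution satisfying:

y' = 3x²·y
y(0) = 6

General solution: y = Ce^(x³)
Applying IC y(0) = 6:
Particular solution: y = 6e^(x³)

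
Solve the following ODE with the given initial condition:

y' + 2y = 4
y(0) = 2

General solution: y = 2 + Ce^(-2x)
Applying y(0) = 2: C = 2 - 2 = 0
Particular solution: y = 2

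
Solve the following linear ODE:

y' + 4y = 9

Using integrating factor method:

General solution: y = 9/4 + Ce^(-4x)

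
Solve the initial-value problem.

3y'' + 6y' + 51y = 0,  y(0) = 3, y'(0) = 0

General solution: y = e^(-x)(C₁cos(4x) + C₂sin(4x))
Complex roots r = -1 ± 4i
Applying ICs: C₁ = 3, C₂ = 3/4
Particular solution: y = e^(-x)(3cos(4x) + (3/4)sin(4x))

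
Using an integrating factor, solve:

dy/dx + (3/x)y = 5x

Using integrating factor method:

General solution: y = x^2 + Cx^(-3)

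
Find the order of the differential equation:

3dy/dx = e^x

The order is 1 (highest derivative is of order 1).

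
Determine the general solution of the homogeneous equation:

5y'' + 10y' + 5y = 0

Characteristic equation: 5r² + 10r + 5 = 0
Divide by 5: r² + 2r + 1 = 0
Factored: (r + 1)² = 0
Repeated root: r = -1
General solution: y = (C₁ + C₂x)e^(-x)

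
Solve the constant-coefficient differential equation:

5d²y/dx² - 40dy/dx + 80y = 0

Characteristic equation: 5r² - 40r + 80 = 0
Divide by 5: r² - 8r + 16 = 0
Factored: (r - 4)² = 0
Repeated root: r = 4
General solution: y = (C₁ + C₂x)e^(4x)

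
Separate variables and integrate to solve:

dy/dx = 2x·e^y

Separating variables and integrating:
-e^(-y) = x² + C

General solution: y = -ln(C - x²)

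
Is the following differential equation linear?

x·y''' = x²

Yes. Linear (y and its derivatives appear to the first power only, no products of y terms)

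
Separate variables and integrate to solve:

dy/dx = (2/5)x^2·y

Separating variables and integrating:
ln|y| = 2x^3/15 + C

General solution: y = Ce^(2x^3/15)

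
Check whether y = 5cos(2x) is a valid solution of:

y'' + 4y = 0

Verification:
y'' = -20cos(2x)
y'' + 4y = 0 ✓

Yes, it is a solution.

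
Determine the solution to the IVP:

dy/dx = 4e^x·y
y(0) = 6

General solution: y = Ce^(4e^x)
Applying IC y(0) = 6:
Particular solution: y = 6e^(4(e^x - 1))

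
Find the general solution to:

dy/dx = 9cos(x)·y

Separating variables and integrating:
ln|y| = 9sin(x) + C

General solution: y = Ce^(9sin(x))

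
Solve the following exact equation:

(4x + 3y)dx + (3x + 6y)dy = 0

Verify exactness: ∂M/∂y = ∂N/∂x ✓
Find F(x,y) such that ∂F/∂x = M, ∂F/∂y = N
Solution: 2x² + 3xy + 3y² = C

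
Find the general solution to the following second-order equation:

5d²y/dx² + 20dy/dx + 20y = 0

Characteristic equation: 5r² + 20r + 20 = 0
Divide by 5: r² + 4r + 4 = 0
Factored: (r + 2)² = 0
Repeated root: r = -2
General solution: y = (C₁ + C₂x)e^(-2x)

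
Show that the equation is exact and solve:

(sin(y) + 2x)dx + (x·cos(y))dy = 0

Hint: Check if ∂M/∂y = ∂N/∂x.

Verify exactness: ∂M/∂y = ∂N/∂x ✓
Find F(x,y) such that ∂F/∂x = M, ∂F/∂y = N
Solution: x·sin(y) + x² = C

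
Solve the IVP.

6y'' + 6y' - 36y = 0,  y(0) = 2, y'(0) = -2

General solution: y = C₁e^(2x) + C₂e^(-3x)
Applying ICs: C₁ = 4/5, C₂ = 6/5
Particular solution: y = (4/5)e^(2x) + (6/5)e^(-3x)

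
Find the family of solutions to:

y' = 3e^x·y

Separating variables and integrating:
ln|y| = 3e^x + C

General solution: y = Ce^(3e^x)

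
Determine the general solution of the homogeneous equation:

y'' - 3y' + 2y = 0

Characteristic equation: r² - 3r + 2 = 0
Roots: r = 1, 2 (distinct real)
General solution: y = C₁e^x + C₂e^(2x)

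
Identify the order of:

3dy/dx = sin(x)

The order is 1 (highest derivative is of order 1).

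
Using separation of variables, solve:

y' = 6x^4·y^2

Separating variables and integrating:
-1/y = 6x^5/5 + C

General solution: y^-1 = (-6/5)x^5 + C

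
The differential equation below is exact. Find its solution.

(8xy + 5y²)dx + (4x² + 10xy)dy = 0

Verify exactness: ∂M/∂y = ∂N/∂x ✓
Find F(x,y) such that ∂F/∂x = M, ∂F/∂y = N
Solution: 4x²y + 5xy² = C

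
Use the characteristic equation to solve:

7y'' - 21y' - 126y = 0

Characteristic equation: 7r² - 21r - 126 = 0
Divide by 7: r² - 3r - 18 = 0
Roots: r = 6, -3 (distinct real)
General solution: y = C₁e^(6x) + C₂e^(-3x)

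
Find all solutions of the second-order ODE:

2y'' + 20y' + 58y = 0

Characteristic equation: 2r² + 20r + 58 = 0
Divide by 2: r² + 10r + 29 = 0
Roots: r = -5 ± 2i (complex conjugates)
General solution: y = e^(-5x)(C₁cos(2x) + C₂sin(2x))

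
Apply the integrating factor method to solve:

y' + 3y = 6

Using integrating factor method:

General solution: y = 2 + Ce^(-3x)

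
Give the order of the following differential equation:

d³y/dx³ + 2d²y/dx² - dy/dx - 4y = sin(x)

The order is 3 (highest derivative is of order 3).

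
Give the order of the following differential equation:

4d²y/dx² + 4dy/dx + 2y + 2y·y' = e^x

The order is 2 (highest derivative is of order 2).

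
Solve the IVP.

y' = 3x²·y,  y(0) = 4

General solution: y = Ce^(x³)
Applying IC y(0) = 4:
Particular solution: y = 4e^(x³)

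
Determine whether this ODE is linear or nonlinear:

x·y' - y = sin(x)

Linear (y and its derivatives appear to the first power only, no products of y terms)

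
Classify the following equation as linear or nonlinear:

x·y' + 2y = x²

Linear (y and its derivatives appear to the first power only, no products of y terms)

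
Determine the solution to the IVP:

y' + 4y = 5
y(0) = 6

General solution: y = 5/4 + Ce^(-4x)
Applying y(0) = 6: C = 6 - 5/4 = 19/4
Particular solution: y = 5/4 + (19/4)e^(-4x)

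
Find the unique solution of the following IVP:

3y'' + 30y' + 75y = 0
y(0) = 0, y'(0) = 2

General solution: y = (C₁ + C₂x)e^(-5x)
Repeated root r = -5
Applying ICs: C₁ = 0, C₂ = 2
Particular solution: y = 2xe^(-5x)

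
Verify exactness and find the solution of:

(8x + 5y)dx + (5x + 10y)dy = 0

Verify exactness: ∂M/∂y = ∂N/∂x ✓
Find F(x,y) such that ∂F/∂x = M, ∂F/∂y = N
Solution: 4x² + 5xy + 5y² = C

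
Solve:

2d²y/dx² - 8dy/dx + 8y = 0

Characteristic equation: 2r² - 8r + 8 = 0
Divide by 2: r² - 4r + 4 = 0
Factored: (r - 2)² = 0
Repeated root: r = 2
General solution: y = (C₁ + C₂x)e^(2x)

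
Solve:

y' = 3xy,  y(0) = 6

General solution: y = Ce^(3x²/2)
Applying IC y(0) = 6:
Particular solution: y = 6e^(3x²/2)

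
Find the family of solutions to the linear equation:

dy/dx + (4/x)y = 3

Using integrating factor method:

General solution: y = (3/5)x + Cx^(-4)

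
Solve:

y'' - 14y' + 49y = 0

Characteristic equation: r² - 14r + 49 = 0
Factored: (r - 7)² = 0
Repeated root: r = 7
General solution: y = (C₁ + C₂x)e^(7x)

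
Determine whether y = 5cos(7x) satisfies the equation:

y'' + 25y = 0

Verification:
y'' = -245cos(7x)
y'' + 25y ≠ 0 (frequency mismatch: got 49 instead of 25)

No, it is not a solution.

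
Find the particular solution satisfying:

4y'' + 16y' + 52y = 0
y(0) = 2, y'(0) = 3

General solution: y = e^(-2x)(C₁cos(3x) + C₂sin(3x))
Complex roots r = -2 ± 3i
Applying ICs: C₁ = 2, C₂ = 7/3
Particular solution: y = e^(-2x)(2cos(3x) + (7/3)sin(3x))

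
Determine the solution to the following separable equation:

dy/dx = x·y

Separating variables and integrating:
ln|y| = x^2/2 + C

General solution: y = Ce^(x^2/2)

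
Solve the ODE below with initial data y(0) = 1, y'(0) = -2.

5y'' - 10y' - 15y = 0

General solution: y = C₁e^(3x) + C₂e^(-x)
Applying ICs: C₁ = -1/4, C₂ = 5/4
Particular solution: y = -(1/4)e^(3x) + (5/4)e^(-x)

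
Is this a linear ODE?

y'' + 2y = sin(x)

Yes. Linear (y and its derivatives appear to the first power only, no products of y terms)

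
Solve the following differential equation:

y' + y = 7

Using integrating factor method:

General solution: y = 7 + Ce^(-x)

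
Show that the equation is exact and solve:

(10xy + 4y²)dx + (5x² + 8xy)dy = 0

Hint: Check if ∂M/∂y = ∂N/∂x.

Verify exactness: ∂M/∂y = ∂N/∂x ✓
Find F(x,y) such that ∂F/∂x = M, ∂F/∂y = N
Solution: 5x²y + 4xy² = C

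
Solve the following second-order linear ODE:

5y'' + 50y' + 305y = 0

Characteristic equation: 5r² + 50r + 305 = 0
Divide by 5: r² + 10r + 61 = 0
Roots: r = -5 ± 6i (complex conjugates)
General solution: y = e^(-5x)(C₁cos(6x) + C₂sin(6x))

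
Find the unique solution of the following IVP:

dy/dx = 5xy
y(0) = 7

General solution: y = Ce^(5x²/2)
Applying IC y(0) = 7:
Particular solution: y = 7e^(5x²/2)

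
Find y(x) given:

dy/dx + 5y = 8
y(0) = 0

General solution: y = 8/5 + Ce^(-5x)
Applying y(0) = 0: C = 0 - 8/5 = -8/5
Particular solution: y = 8/5 - (8/5)e^(-5x)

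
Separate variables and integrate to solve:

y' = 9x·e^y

Separating variables and integrating:
-e^(-y) = 9x²/2 + C

General solution: y = -ln(C - 9x²/2)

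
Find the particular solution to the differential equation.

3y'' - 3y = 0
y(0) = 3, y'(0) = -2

General solution: y = C₁e^x + C₂e^(-x)
Applying ICs: C₁ = 1/2, C₂ = 5/2
Particular solution: y = (1/2)e^x + (5/2)e^(-x)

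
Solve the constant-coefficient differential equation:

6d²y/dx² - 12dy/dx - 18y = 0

Characteristic equation: 6r² - 12r - 18 = 0
Divide by 6: r² - 2r - 3 = 0
Roots: r = 3, -1 (distinct real)
General solution: y = C₁e^(3x) + C₂e^(-x)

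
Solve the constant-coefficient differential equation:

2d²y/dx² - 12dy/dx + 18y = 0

Characteristic equation: 2r² - 12r + 18 = 0
Divide by 2: r² - 6r + 9 = 0
Factored: (r - 3)² = 0
Repeated root: r = 3
General solution: y = (C₁ + C₂x)e^(3x)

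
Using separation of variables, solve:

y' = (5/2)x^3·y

Separating variables and integrating:
ln|y| = 5x^4/8 + C

General solution: y = Ce^(5x^4/8)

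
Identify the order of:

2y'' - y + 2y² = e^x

The order is 2 (highest derivative is of order 2).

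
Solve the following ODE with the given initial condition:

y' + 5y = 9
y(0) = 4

General solution: y = 9/5 + Ce^(-5x)
Applying y(0) = 4: C = 4 - 9/5 = 11/5
Particular solution: y = 9/5 + (11/5)e^(-5x)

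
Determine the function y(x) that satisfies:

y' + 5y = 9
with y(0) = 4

General solution: y = 9/5 + Ce^(-5x)
Applying y(0) = 4: C = 4 - 9/5 = 11/5
Particular solution: y = 9/5 + (11/5)e^(-5x)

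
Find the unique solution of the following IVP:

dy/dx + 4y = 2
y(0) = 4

General solution: y = 1/2 + Ce^(-4x)
Applying y(0) = 4: C = 4 - 1/2 = 7/2
Particular solution: y = 1/2 + (7/2)e^(-4x)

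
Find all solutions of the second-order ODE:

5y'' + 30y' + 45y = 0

Characteristic equation: 5r² + 30r + 45 = 0
Divide by 5: r² + 6r + 9 = 0
Factored: (r + 3)² = 0
Repeated root: r = -3
General solution: y = (C₁ + C₂x)e^(-3x)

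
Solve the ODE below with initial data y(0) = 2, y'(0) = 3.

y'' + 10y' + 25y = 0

General solution: y = (C₁ + C₂x)e^(-5x)
Repeated root r = -5
Applying ICs: C₁ = 2, C₂ = 13
Particular solution: y = (2 + 13x)e^(-5x)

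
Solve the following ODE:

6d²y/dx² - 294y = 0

Characteristic equation: 6r² - 294 = 0
Divide by 6: r² - 49 = 0
Roots: r = 7, -7 (distinct real)
General solution: y = C₁e^(7x) + C₂e^(-7x)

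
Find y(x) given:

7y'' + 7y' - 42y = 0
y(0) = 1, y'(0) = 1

General solution: y = C₁e^(2x) + C₂e^(-3x)
Applying ICs: C₁ = 4/5, C₂ = 1/5
Particular solution: y = (4/5)e^(2x) + (1/5)e^(-3x)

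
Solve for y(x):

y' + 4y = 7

Using integrating factor method:

General solution: y = 7/4 + Ce^(-4x)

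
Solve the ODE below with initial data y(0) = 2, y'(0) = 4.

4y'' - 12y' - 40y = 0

General solution: y = C₁e^(5x) + C₂e^(-2x)
Applying ICs: C₁ = 8/7, C₂ = 6/7
Particular solution: y = (8/7)e^(5x) + (6/7)e^(-2x)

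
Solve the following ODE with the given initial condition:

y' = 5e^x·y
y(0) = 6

General solution: y = Ce^(5e^x)
Applying IC y(0) = 6:
Particular solution: y = 6e^(5(e^x - 1))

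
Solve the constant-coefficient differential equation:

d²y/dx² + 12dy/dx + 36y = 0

Characteristic equation: r² + 12r + 36 = 0
Factored: (r + 6)² = 0
Repeated root: r = -6
General solution: y = (C₁ + C₂x)e^(-6x)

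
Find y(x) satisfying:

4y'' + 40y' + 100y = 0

Characteristic equation: 4r² + 40r + 100 = 0
Divide by 4: r² + 10r + 25 = 0
Factored: (r + 5)² = 0
Repeated root: r = -5
General solution: y = (C₁ + C₂x)e^(-5x)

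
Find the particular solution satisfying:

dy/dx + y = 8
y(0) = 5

General solution: y = 8 + Ce^(-x)
Applying y(0) = 5: C = 5 - 8 = -3
Particular solution: y = 8 - 3e^(-x)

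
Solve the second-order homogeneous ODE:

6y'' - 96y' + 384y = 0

Characteristic equation: 6r² - 96r + 384 = 0
Divide by 6: r² - 16r + 64 = 0
Factored: (r - 8)² = 0
Repeated root: r = 8
General solution: y = (C₁ + C₂x)e^(8x)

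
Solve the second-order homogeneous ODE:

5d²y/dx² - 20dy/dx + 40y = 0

Characteristic equation: 5r² - 20r + 40 = 0
Divide by 5: r² - 4r + 8 = 0
Roots: r = 2 ± 2i (complex conjugates)
General solution: y = e^(2x)(C₁cos(2x) + C₂sin(2x))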